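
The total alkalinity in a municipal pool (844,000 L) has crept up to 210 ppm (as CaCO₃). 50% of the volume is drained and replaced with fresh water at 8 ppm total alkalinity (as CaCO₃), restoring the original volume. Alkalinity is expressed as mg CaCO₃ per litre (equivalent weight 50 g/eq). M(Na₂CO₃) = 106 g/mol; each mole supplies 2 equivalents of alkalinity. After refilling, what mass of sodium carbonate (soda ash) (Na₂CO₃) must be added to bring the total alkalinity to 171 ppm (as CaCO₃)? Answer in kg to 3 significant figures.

55.5 kg

After draining 50% and refilling: 210 × 0.50 + 8 × 0.50 = 109 ppm.
Deficit to target: 171 − 109 = 62 mg/L.
As CaCO₃: 62 mg/L × 844,000 L = 52,330 g; ÷ 50 g/eq ÷ 2 = 523.3 mol Na₂CO₃.
Mass: 523.3 × 106 = 55,470 g.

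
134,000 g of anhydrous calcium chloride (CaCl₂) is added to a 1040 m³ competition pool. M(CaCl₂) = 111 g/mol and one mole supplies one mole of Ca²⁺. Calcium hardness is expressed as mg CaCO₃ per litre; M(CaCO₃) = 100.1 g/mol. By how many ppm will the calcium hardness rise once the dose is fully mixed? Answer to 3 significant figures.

116 ppm

Volume: 1040 m³ = 1,040,000 L.
Moles of Ca²⁺: 134,000 g ÷ 111 g/mol = 1207 mol.
As CaCO₃: 1207 mol × 100.1 g/mol = 120,800 g.
Rise: 120,800 g / 1,040,000 L × 1000 = 116.2 mg/L.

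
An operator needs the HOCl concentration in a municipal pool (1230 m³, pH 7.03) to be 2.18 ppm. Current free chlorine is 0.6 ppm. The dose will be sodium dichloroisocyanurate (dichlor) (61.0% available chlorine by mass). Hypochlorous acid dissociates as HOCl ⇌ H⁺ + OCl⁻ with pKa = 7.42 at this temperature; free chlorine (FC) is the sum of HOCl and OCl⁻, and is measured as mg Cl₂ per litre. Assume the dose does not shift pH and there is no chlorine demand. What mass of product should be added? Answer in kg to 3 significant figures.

Volume: 1230 m³ = 1,230,000 L.
[OCl⁻]/[HOCl] = 10^(pH − pKa) = 10^(7.03 − 7.42) = 0.4074; fraction as HOCl = 1/(1 + 0.4074) = 0.7105.
Free chlorine required for 2.18 ppm HOCl: 2.18 / 0.7105 = 3.068 ppm.
FC to add: 3.068 − 0.6 = 2.468 mg/L as Cl₂.
Cl₂ equivalent: 2.468 mg/L × 1,230,000 L = 3036 g.
Product at 61.0% available Cl: 3036 / 0.61 = 4977 g.

4.98 kg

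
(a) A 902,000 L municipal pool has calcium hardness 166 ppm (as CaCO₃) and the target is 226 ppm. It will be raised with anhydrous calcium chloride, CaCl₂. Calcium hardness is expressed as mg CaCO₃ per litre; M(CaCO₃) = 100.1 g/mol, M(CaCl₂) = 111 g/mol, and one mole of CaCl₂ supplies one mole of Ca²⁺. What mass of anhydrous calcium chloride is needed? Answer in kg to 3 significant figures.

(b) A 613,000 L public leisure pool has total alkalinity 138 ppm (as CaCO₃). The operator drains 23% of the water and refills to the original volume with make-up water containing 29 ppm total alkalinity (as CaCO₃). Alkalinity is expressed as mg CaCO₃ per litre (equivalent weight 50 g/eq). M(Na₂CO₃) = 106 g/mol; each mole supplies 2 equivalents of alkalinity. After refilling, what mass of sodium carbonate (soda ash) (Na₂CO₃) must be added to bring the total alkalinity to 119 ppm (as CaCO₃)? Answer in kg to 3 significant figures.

(a) 60.0 kg; (b) 3.94 kg

(a) Hardness to add: (226 − 166) = 60 mg/L as CaCO₃ × 902,000 L = 54,120 g as CaCO₃.
(a) Moles of Ca²⁺ (1 mol Ca²⁺ ≡ 1 mol CaCO₃): 54,120 / 100.1 g/mol = 540.7 mol.
(a) Mass of CaCl₂: 540.7 × 111 = 60,010 g.

(b) After draining 23% and refilling: 138 × 0.77 + 29 × 0.23 = 112.93 ppm.
(b) Deficit to target: 119 − 112.93 = 6.07 mg/L.
(b) As CaCO₃: 6.07 mg/L × 613,000 L = 3721 g; ÷ 50 g/eq ÷ 2 = 37.21 mol Na₂CO₃.
(b) Mass: 37.21 × 106 = 3944 g.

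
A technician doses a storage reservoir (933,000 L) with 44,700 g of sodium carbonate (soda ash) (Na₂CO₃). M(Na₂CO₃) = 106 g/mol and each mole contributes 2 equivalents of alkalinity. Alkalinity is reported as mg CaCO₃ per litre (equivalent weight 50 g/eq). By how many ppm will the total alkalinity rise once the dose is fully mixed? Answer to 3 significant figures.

45.2 ppm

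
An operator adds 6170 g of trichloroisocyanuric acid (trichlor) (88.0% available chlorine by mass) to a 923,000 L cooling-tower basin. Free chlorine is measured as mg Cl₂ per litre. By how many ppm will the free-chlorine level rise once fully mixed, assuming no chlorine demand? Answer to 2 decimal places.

5.88 ppm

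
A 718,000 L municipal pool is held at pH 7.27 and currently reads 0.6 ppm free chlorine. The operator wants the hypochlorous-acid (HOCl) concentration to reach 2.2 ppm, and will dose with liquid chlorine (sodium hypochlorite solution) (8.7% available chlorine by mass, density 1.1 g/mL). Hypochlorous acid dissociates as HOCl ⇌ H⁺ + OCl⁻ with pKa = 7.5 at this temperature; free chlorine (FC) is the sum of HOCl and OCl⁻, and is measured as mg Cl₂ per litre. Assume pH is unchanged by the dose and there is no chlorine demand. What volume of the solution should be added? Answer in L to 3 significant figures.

[OCl⁻]/[HOCl] = 10^(pH − pKa) = 10^(7.27 − 7.5) = 0.5888; fraction as HOCl = 1/(1 + 0.5888) = 0.6294.
Free chlorine required for 2.2 ppm HOCl: 2.2 / 0.6294 = 3.495 ppm.
FC to add: 3.495 − 0.6 = 2.895 mg/L as Cl₂.
Cl₂ equivalent: 2.895 mg/L × 718,000 L = 2079 g.
Product at 8.7% available Cl: 2079 / 0.087 = 23,900 g.
Volume: 23,900 g ÷ 1.1 g/mL = 21,720 mL.

21.7 L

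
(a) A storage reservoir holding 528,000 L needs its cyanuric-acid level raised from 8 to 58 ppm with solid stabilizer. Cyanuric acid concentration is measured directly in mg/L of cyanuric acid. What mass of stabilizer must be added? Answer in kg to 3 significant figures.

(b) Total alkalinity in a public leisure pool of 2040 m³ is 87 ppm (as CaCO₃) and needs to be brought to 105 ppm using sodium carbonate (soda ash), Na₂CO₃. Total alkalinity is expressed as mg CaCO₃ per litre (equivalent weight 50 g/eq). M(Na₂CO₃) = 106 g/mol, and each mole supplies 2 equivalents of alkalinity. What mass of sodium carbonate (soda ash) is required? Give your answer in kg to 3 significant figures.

(a) 26.4 kg; (b) 38.9 kg

(a) CYA to add: (58 − 8) = 50 mg/L × 528,000 L = 26,400 g cyanuric acid.

(b) Volume: 2040 m³ = 2,040,000 L.
(b) Alkalinity to add: (105 − 87) = 18 mg/L as CaCO₃ × 2,040,000 L = 36,720 g as CaCO₃.
(b) Equivalents: 36,720 g ÷ 50 g/eq = 734.4 eq.
(b) Each mole of Na₂CO₃ supplies 2 eq, so 734.4 / 2 = 367.2 mol.
(b) Mass: 367.2 mol × 106 g/mol = 38,920 g.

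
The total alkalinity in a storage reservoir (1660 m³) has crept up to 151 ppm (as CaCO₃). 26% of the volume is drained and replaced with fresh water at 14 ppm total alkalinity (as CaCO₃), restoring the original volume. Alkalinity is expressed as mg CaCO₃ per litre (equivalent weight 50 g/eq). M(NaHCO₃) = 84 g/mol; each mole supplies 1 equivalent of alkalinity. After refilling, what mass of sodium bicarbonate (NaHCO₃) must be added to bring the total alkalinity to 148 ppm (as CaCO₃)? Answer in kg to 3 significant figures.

Volume: 1660 m³ = 1,660,000 L.
After draining 26% and refilling: 151 × 0.74 + 14 × 0.26 = 115.38 ppm.
Deficit to target: 148 − 115.38 = 32.62 mg/L.
As CaCO₃: 32.62 mg/L × 1,660,000 L = 54,150 g; ÷ 50 g/eq ÷ 1 = 1083 mol NaHCO₃.
Mass: 1083 × 84 = 90,970 g.

91.0 kg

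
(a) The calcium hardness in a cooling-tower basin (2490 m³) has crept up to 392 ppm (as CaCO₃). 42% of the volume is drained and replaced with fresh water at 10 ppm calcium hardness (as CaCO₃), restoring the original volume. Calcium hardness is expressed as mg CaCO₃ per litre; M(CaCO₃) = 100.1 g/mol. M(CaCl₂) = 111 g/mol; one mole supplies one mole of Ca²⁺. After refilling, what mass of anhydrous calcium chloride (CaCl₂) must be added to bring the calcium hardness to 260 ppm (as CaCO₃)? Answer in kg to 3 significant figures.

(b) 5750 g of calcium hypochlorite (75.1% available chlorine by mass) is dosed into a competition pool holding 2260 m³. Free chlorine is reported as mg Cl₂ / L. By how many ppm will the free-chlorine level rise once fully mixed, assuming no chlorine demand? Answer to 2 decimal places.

(a) Volume: 2490 m³ = 2,490,000 L.
(a) After draining 42% and refilling: 392 × 0.58 + 10 × 0.42 = 231.56 ppm.
(a) Deficit to target: 260 − 231.56 = 28.44 mg/L.
(a) As CaCO₃: 28.44 mg/L × 2,490,000 L = 70,820 g; ÷ 100.1 = 707.4 mol Ca²⁺.
(a) Mass: 707.4 × 111 = 78,530 g.

(b) Volume: 2260 m³ = 2,260,000 L.
(b) Available chlorine delivered: 5750 g × 0.751 = 4318 g as Cl₂.
(b) Concentration rise: 4318 g / 2,260,000 L = 1.911 mg/L = 1.91 ppm.

(a) 78.5 kg; (b) 1.91 ppm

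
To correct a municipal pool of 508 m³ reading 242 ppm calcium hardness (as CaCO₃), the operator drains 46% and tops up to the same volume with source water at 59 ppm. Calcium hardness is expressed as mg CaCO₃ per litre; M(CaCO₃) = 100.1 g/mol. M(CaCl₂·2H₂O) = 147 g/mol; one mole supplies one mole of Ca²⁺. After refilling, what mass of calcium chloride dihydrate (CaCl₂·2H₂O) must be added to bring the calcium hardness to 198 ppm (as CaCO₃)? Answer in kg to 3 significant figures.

30.0 kg

Volume: 508 m³ = 508,000 L.
After draining 46% and refilling: 242 × 0.54 + 59 × 0.46 = 157.82 ppm.
Deficit to target: 198 − 157.82 = 40.18 mg/L.
As CaCO₃: 40.18 mg/L × 508,000 L = 20,410 g; ÷ 100.1 = 203.9 mol Ca²⁺.
Mass: 203.9 × 147 = 29,970 g.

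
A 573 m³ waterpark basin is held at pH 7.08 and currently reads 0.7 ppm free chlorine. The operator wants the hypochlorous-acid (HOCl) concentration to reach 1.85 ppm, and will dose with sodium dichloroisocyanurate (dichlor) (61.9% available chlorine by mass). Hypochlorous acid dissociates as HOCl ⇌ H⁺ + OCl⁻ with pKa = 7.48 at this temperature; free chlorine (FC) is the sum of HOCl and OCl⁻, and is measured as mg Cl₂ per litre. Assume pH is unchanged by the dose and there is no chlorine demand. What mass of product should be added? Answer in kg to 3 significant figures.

Volume: 573 m³ = 573,000 L.
[OCl⁻]/[HOCl] = 10^(pH − pKa) = 10^(7.08 − 7.48) = 0.3981; fraction as HOCl = 1/(1 + 0.3981) = 0.7153.
Free chlorine required for 1.85 ppm HOCl: 1.85 / 0.7153 = 2.586 ppm.
FC to add: 2.586 − 0.7 = 1.886 mg/L as Cl₂.
Cl₂ equivalent: 1.886 mg/L × 573,000 L = 1081 g.
Product at 61.9% available Cl: 1081 / 0.619 = 1746 g.

1.75 kg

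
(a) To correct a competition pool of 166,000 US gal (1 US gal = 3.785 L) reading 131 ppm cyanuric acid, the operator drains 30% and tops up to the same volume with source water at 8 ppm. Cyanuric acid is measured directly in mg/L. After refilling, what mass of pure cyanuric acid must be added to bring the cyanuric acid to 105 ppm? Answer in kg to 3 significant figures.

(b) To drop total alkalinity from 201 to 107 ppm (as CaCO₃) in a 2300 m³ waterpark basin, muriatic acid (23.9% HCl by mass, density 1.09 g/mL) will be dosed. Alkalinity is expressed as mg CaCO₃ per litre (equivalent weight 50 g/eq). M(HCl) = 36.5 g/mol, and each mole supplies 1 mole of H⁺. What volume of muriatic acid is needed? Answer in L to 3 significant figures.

(a) 6.85 kg; (b) 606 L

(a) Volume: 166,000 US gal × 3.785 L/gal = 628,310 L.
(a) After draining 30% and refilling: 131 × 0.70 + 8 × 0.30 = 94.1 ppm.
(a) Deficit to target: 105 − 94.1 = 10.9 mg/L.
(a) Mass: 10.9 mg/L × 628,310 L = 6849 g cyanuric acid.

(b) Volume: 2300 m³ = 2,300,000 L.
(b) Alkalinity to neutralize: (201 − 107) = 94 mg/L as CaCO₃ × 2,300,000 L = 216,200 g as CaCO₃.
(b) Equivalents of H⁺ required: 216,200 ÷ 50 g/eq = 4324 eq = 4324 mol HCl.
(b) Mass of HCl: 4324 × 36.5 = 157,800 g.
(b) Mass of 23.9% solution: 157,800 / 0.239 = 660,400 g.
(b) Volume: 660,400 g ÷ 1.09 g/mL = 605,800 mL.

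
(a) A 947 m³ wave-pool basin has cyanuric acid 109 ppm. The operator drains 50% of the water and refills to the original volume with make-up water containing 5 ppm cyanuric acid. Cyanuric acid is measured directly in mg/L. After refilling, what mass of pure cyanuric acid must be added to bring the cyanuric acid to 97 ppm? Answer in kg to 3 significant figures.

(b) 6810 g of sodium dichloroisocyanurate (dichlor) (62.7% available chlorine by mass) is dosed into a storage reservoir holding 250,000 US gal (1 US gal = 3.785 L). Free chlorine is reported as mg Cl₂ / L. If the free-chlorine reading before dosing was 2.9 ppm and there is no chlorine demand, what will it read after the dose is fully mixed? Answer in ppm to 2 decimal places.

(a) 37.9 kg; (b) 7.41 ppm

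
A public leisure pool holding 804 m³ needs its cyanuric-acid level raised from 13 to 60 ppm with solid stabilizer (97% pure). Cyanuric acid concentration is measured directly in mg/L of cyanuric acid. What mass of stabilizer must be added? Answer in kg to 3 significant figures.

39.0 kg

Volume: 804 m³ = 804,000 L.
CYA to add: (60 − 13) = 47 mg/L × 804,000 L = 37,790 g cyanuric acid.
At 97% purity: 37,790 / 0.97 = 38,960 g product.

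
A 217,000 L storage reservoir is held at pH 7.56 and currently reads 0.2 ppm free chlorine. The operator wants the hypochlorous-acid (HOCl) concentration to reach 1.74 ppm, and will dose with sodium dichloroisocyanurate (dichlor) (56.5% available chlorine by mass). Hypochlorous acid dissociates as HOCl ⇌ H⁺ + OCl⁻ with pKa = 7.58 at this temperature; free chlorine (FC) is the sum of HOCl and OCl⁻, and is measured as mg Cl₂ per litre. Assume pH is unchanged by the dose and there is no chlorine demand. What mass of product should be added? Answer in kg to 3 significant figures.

1.23 kg

[OCl⁻]/[HOCl] = 10^(pH − pKa) = 10^(7.56 − 7.58) = 0.955; fraction as HOCl = 1/(1 + 0.955) = 0.5115.
Free chlorine required for 1.74 ppm HOCl: 1.74 / 0.5115 = 3.402 ppm.
FC to add: 3.402 − 0.2 = 3.202 mg/L as Cl₂.
Cl₂ equivalent: 3.202 mg/L × 217,000 L = 694.8 g.
Product at 56.5% available Cl: 694.8 / 0.565 = 1230 g.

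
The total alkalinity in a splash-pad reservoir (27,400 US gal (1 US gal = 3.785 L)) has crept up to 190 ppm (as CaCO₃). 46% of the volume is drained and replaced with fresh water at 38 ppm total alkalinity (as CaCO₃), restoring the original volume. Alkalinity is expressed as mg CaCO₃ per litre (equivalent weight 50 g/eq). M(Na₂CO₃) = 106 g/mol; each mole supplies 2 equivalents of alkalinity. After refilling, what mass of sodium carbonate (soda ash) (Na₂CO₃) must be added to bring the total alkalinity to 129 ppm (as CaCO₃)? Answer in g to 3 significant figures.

981 g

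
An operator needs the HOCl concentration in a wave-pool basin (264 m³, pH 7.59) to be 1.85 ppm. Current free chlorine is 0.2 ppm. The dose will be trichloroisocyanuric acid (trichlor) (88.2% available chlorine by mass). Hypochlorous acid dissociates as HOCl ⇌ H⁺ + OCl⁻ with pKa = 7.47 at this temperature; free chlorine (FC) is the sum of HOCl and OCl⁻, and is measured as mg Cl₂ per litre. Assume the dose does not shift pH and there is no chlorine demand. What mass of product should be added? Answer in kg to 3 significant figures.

Volume: 264 m³ = 264,000 L.
[OCl⁻]/[HOCl] = 10^(pH − pKa) = 10^(7.59 − 7.47) = 1.318; fraction as HOCl = 1/(1 + 1.318) = 0.4314.
Free chlorine required for 1.85 ppm HOCl: 1.85 / 0.4314 = 4.289 ppm.
FC to add: 4.289 − 0.2 = 4.089 mg/L as Cl₂.
Cl₂ equivalent: 4.089 mg/L × 264,000 L = 1079 g.
Product at 88.2% available Cl: 1079 / 0.882 = 1224 g.

1.22 kg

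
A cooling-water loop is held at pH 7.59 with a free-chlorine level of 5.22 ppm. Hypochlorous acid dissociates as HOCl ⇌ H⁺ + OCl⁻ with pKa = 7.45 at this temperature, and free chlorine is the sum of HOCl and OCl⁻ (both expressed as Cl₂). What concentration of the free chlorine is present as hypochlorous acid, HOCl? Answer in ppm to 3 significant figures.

2.19 ppm

[OCl⁻]/[HOCl] = 10^(pH − pKa) = 10^(7.59 − 7.45) = 10^0.14 = 1.38.
Fraction as HOCl = 1 / (1 + 1.38) = 0.4201.
HOCl = 0.4201 × 5.22 ppm = 2.193 ppm.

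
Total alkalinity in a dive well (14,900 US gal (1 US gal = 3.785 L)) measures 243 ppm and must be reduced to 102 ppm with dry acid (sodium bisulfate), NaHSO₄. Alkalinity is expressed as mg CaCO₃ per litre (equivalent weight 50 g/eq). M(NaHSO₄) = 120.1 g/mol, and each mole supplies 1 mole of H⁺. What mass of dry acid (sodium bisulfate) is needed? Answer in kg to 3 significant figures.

Volume: 14,900 US gal × 3.785 L/gal = 56,396 L.
Alkalinity to neutralize: (243 − 102) = 141 mg/L as CaCO₃ × 56,396 L = 7952 g as CaCO₃.
Equivalents of H⁺ required: 7952 ÷ 50 g/eq = 159 eq = 159 mol NaHSO₄.
Mass of NaHSO₄: 159 × 120.1 = 19,100 g.

19.1 kg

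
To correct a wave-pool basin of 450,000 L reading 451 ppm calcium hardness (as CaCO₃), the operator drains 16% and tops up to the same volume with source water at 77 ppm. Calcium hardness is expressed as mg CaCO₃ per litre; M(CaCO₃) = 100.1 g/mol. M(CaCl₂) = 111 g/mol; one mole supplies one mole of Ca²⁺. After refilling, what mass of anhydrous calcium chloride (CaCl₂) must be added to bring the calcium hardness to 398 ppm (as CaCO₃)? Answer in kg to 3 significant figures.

3.41 kg

After draining 16% and refilling: 451 × 0.84 + 77 × 0.16 = 391.16 ppm.
Deficit to target: 398 − 391.16 = 6.84 mg/L.
As CaCO₃: 6.84 mg/L × 450,000 L = 3078 g; ÷ 100.1 = 30.75 mol Ca²⁺.
Mass: 30.75 × 111 = 3413 g.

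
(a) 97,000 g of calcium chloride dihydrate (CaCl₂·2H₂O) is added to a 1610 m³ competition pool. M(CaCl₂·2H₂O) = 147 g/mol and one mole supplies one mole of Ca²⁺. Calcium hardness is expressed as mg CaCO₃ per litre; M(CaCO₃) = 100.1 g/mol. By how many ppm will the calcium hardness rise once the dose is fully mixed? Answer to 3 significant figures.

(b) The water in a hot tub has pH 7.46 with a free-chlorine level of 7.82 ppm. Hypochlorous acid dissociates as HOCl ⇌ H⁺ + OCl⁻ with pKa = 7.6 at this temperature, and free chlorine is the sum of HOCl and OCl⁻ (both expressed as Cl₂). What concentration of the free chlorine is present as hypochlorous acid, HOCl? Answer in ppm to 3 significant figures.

(a) 41.0 ppm; (b) 4.53 ppm

(a) Volume: 1610 m³ = 1,610,000 L.
(a) Moles of Ca²⁺: 97,000 g ÷ 147 g/mol = 659.9 mol.
(a) As CaCO₃: 659.9 mol × 100.1 g/mol = 66,050 g.
(a) Rise: 66,050 g / 1,610,000 L × 1000 = 41.03 mg/L.

(b) [OCl⁻]/[HOCl] = 10^(pH − pKa) = 10^(7.46 − 7.6) = 10^-0.14 = 0.7244.
(b) Fraction as HOCl = 1 / (1 + 0.7244) = 0.5799.
(b) HOCl = 0.5799 × 7.82 ppm = 4.535 ppm.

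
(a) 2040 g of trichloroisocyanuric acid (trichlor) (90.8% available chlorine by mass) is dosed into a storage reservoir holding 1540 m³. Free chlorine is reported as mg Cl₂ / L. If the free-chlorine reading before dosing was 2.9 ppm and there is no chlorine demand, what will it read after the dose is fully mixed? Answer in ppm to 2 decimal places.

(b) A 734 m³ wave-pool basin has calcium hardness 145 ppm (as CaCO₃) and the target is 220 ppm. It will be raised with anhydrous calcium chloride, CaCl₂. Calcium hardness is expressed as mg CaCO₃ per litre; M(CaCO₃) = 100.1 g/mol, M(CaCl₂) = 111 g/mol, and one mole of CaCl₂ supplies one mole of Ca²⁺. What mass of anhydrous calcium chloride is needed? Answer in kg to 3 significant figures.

(a) 4.10 ppm; (b) 61.0 kg

(a) Volume: 1540 m³ = 1,540,000 L.
(a) Available chlorine delivered: 2040 g × 0.908 = 1852 g as Cl₂.
(a) Concentration rise: 1852 g / 1,540,000 L = 1.203 mg/L = 1.20 ppm.
(a) Final FC: 2.9 + 1.20 = 4.10 ppm.

(b) Volume: 734 m³ = 734,000 L.
(b) Hardness to add: (220 − 145) = 75 mg/L as CaCO₃ × 734,000 L = 55,050 g as CaCO₃.
(b) Moles of Ca²⁺ (1 mol Ca²⁺ ≡ 1 mol CaCO₃): 55,050 / 100.1 g/mol = 550 mol.
(b) Mass of CaCl₂: 550 × 111 = 61,040 g.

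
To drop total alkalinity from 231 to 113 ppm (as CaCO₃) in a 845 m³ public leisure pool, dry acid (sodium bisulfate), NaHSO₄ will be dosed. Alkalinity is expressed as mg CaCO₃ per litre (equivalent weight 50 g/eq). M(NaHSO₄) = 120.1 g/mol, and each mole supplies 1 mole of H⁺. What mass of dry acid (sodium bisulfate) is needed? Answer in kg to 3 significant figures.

Volume: 845 m³ = 845,000 L.
Alkalinity to neutralize: (231 − 113) = 118 mg/L as CaCO₃ × 845,000 L = 99,710 g as CaCO₃.
Equivalents of H⁺ required: 99,710 ÷ 50 g/eq = 1994 eq = 1994 mol NaHSO₄.
Mass of NaHSO₄: 1994 × 120.1 = 239,500 g.

240 kg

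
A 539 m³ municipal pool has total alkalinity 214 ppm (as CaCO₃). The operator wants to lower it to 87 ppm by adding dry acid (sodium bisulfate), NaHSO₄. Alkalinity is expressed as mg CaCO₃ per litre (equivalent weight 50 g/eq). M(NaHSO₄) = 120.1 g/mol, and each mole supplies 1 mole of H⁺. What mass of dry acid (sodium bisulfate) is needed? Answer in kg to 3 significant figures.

164 kg

Volume: 539 m³ = 539,000 L.
Alkalinity to neutralize: (214 − 87) = 127 mg/L as CaCO₃ × 539,000 L = 68,450 g as CaCO₃.
Equivalents of H⁺ required: 68,450 ÷ 50 g/eq = 1369 eq = 1369 mol NaHSO₄.
Mass of NaHSO₄: 1369 × 120.1 = 164,400 g.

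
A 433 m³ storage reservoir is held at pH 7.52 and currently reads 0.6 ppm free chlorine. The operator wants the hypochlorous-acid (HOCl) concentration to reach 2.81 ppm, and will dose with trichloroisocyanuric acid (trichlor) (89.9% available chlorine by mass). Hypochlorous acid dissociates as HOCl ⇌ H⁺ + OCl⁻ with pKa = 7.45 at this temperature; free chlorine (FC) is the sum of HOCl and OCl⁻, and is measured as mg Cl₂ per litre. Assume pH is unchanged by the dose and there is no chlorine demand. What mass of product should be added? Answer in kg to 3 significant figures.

Volume: 433 m³ = 433,000 L.
[OCl⁻]/[HOCl] = 10^(pH − pKa) = 10^(7.52 − 7.45) = 1.175; fraction as HOCl = 1/(1 + 1.175) = 0.4598.
Free chlorine required for 2.81 ppm HOCl: 2.81 / 0.4598 = 6.111 ppm.
FC to add: 6.111 − 0.6 = 5.511 mg/L as Cl₂.
Cl₂ equivalent: 5.511 mg/L × 433,000 L = 2386 g.
Product at 89.9% available Cl: 2386 / 0.899 = 2655 g.

2.65 kg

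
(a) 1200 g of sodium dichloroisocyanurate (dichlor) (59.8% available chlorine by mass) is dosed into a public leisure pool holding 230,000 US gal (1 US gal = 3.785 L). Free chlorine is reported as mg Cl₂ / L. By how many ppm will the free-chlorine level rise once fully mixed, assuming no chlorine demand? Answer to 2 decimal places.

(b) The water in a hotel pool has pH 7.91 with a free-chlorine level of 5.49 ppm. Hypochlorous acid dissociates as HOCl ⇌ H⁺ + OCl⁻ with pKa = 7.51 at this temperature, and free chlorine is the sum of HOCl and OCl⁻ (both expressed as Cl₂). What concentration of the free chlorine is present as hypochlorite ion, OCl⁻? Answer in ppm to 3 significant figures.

(a) 0.82 ppm; (b) 3.93 ppm

(a) Volume: 230,000 US gal × 3.785 L/gal = 870,550 L.
(a) Available chlorine delivered: 1200 g × 0.598 = 717.6 g as Cl₂.
(a) Concentration rise: 717.6 g / 870,550 L = 0.8243 mg/L = 0.82 ppm.

(b) [OCl⁻]/[HOCl] = 10^(pH − pKa) = 10^(7.91 − 7.51) = 10^0.40 = 2.512.
(b) Fraction as HOCl = 1 / (1 + 2.512) = 0.2847.
(b) OCl⁻ = (1 − 0.2847) × 5.49 ppm = 3.927 ppm.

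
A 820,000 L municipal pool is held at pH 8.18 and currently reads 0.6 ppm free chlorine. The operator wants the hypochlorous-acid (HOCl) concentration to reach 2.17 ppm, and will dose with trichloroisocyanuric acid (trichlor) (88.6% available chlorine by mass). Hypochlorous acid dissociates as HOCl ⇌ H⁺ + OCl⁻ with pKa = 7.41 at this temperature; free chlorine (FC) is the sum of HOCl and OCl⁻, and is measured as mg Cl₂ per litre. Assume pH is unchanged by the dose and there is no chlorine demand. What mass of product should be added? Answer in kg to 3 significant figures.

13.3 kg

[OCl⁻]/[HOCl] = 10^(pH − pKa) = 10^(8.18 − 7.41) = 5.888; fraction as HOCl = 1/(1 + 5.888) = 0.1452.
Free chlorine required for 2.17 ppm HOCl: 2.17 / 0.1452 = 14.95 ppm.
FC to add: 14.95 − 0.6 = 14.35 mg/L as Cl₂.
Cl₂ equivalent: 14.35 mg/L × 820,000 L = 11,770 g.
Product at 88.6% available Cl: 11,770 / 0.886 = 13,280 g.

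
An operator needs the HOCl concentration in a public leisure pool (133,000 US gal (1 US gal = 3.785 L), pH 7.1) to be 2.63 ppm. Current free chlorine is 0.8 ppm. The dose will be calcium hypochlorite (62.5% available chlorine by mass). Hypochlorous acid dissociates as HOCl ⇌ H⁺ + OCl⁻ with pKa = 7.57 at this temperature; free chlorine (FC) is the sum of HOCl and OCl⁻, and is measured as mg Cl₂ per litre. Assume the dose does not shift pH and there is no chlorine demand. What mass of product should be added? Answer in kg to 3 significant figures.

2.19 kg

Volume: 133,000 US gal × 3.785 L/gal = 503,405 L.
[OCl⁻]/[HOCl] = 10^(pH − pKa) = 10^(7.1 − 7.57) = 0.3388; fraction as HOCl = 1/(1 + 0.3388) = 0.7469.
Free chlorine required for 2.63 ppm HOCl: 2.63 / 0.7469 = 3.521 ppm.
FC to add: 3.521 − 0.8 = 2.721 mg/L as Cl₂.
Cl₂ equivalent: 2.721 mg/L × 503,405 L = 1370 g.
Product at 62.5% available Cl: 1370 / 0.625 = 2192 g.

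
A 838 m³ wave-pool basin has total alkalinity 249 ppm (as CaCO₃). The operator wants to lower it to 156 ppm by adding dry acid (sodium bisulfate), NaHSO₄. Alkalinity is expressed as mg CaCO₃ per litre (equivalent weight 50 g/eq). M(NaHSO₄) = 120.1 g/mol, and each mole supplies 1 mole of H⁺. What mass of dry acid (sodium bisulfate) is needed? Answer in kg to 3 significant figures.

187 kg

Volume: 838 m³ = 838,000 L.
Alkalinity to neutralize: (249 − 156) = 93 mg/L as CaCO₃ × 838,000 L = 77,930 g as CaCO₃.
Equivalents of H⁺ required: 77,930 ÷ 50 g/eq = 1559 eq = 1559 mol NaHSO₄.
Mass of NaHSO₄: 1559 × 120.1 = 187,200 g.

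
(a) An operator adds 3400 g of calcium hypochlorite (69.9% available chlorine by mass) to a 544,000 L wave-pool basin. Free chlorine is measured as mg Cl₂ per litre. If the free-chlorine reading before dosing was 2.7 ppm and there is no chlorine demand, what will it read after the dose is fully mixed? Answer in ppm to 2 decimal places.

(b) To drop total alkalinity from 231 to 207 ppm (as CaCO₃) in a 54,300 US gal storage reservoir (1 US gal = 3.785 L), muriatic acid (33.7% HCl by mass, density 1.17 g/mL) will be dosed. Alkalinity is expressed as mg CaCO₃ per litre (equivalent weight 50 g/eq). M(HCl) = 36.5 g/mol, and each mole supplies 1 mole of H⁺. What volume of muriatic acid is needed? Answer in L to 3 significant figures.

(a) 7.07 ppm; (b) 9.13 L

(a) Available chlorine delivered: 3400 g × 0.699 = 2377 g as Cl₂.
(a) Concentration rise: 2377 g / 544,000 L = 4.369 mg/L = 4.37 ppm.
(a) Final FC: 2.7 + 4.37 = 7.07 ppm.

(b) Volume: 54,300 US gal × 3.785 L/gal = 205,526 L.
(b) Alkalinity to neutralize: (231 − 207) = 24 mg/L as CaCO₃ × 205,526 L = 4933 g as CaCO₃.
(b) Equivalents of H⁺ required: 4933 ÷ 50 g/eq = 98.65 eq = 98.65 mol HCl.
(b) Mass of HCl: 98.65 × 36.5 = 3601 g.
(b) Mass of 33.7% solution: 3601 / 0.337 = 10,680 g.
(b) Volume: 10,680 g ÷ 1.17 g/mL = 9132 mL.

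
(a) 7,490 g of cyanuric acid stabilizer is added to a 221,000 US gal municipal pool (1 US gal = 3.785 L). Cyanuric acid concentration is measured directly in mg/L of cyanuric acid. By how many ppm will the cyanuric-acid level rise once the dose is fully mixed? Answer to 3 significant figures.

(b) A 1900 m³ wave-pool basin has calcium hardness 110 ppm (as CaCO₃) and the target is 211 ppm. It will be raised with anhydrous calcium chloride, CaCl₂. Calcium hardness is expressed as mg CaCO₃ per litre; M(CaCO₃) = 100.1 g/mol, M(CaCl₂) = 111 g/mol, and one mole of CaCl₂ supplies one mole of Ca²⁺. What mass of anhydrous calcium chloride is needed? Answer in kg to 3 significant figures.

(a) Volume: 221,000 US gal × 3.785 L/gal = 836,485 L.
(a) Rise: 7,490 g / 836,485 L × 1000 = 8.954 mg/L.

(b) Volume: 1900 m³ = 1,900,000 L.
(b) Hardness to add: (211 − 110) = 101 mg/L as CaCO₃ × 1,900,000 L = 191,900 g as CaCO₃.
(b) Moles of Ca²⁺ (1 mol Ca²⁺ ≡ 1 mol CaCO₃): 191,900 / 100.1 g/mol = 1917 mol.
(b) Mass of CaCl₂: 1917 × 111 = 212,800 g.

(a) 8.95 ppm; (b) 213 kg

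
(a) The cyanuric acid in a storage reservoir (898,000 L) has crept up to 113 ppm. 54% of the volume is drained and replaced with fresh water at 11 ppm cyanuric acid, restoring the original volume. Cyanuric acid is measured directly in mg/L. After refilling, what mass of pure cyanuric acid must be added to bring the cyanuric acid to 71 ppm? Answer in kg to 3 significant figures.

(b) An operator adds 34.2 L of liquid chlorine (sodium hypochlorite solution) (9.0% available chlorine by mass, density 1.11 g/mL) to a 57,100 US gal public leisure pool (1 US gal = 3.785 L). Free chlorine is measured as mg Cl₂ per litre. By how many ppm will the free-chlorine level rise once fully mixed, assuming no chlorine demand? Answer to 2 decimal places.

(a) 11.7 kg; (b) 15.81 ppm

(a) After draining 54% and refilling: 113 × 0.46 + 11 × 0.54 = 57.92 ppm.
(a) Deficit to target: 71 − 57.92 = 13.08 mg/L.
(a) Mass: 13.08 mg/L × 898,000 L = 11,750 g cyanuric acid.

(b) Volume: 57,100 US gal × 3.785 L/gal = 216,124 L.
(b) Mass of solution: 34.2 L × 1000 mL/L × 1.11 g/mL = 37,960 g.
(b) Available chlorine delivered: 37,960 g × 0.09 = 3417 g as Cl₂.
(b) Concentration rise: 3417 g / 216,124 L = 15.81 mg/L = 15.81 ppm.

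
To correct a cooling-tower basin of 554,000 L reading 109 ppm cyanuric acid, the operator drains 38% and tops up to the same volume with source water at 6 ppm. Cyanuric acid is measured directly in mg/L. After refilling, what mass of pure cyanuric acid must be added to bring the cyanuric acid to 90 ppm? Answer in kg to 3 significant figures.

After draining 38% and refilling: 109 × 0.62 + 6 × 0.38 = 69.86 ppm.
Deficit to target: 90 − 69.86 = 20.14 mg/L.
Mass: 20.14 mg/L × 554,000 L = 11,160 g cyanuric acid.

11.2 kg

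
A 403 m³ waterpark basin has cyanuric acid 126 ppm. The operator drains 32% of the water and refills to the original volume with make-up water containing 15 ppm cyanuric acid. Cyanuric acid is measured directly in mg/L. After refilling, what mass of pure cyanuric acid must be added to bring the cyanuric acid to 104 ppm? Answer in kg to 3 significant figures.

5.45 kg

Volume: 403 m³ = 403,000 L.
After draining 32% and refilling: 126 × 0.68 + 15 × 0.32 = 90.48 ppm.
Deficit to target: 104 − 90.48 = 13.52 mg/L.
Mass: 13.52 mg/L × 403,000 L = 5449 g cyanuric acid.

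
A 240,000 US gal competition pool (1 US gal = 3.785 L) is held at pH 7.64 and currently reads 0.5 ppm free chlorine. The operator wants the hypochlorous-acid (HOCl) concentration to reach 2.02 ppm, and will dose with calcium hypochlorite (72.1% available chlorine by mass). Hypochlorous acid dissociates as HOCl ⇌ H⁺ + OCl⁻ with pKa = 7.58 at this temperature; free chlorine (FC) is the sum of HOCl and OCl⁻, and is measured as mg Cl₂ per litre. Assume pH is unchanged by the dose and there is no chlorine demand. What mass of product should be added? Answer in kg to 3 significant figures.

Volume: 240,000 US gal × 3.785 L/gal = 908,400 L.
[OCl⁻]/[HOCl] = 10^(pH − pKa) = 10^(7.64 − 7.58) = 1.148; fraction as HOCl = 1/(1 + 1.148) = 0.4655.
Free chlorine required for 2.02 ppm HOCl: 2.02 / 0.4655 = 4.339 ppm.
FC to add: 4.339 − 0.5 = 3.839 mg/L as Cl₂.
Cl₂ equivalent: 3.839 mg/L × 908,400 L = 3488 g.
Product at 72.1% available Cl: 3488 / 0.721 = 4837 g.

4.84 kg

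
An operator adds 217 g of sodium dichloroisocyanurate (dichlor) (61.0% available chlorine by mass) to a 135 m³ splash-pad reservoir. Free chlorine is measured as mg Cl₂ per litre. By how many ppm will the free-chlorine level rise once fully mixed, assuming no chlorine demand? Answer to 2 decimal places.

Volume: 135 m³ = 135,000 L.
Available chlorine delivered: 217 g × 0.61 = 132.4 g as Cl₂.
Concentration rise: 132.4 g / 135,000 L = 0.9805 mg/L = 0.98 ppm.

0.98 ppm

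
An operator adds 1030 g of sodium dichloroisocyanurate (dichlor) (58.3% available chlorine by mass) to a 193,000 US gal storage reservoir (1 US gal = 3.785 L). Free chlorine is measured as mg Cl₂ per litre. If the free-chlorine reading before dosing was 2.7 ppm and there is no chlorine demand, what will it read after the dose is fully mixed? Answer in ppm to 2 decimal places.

Volume: 193,000 US gal × 3.785 L/gal = 730,505 L.
Available chlorine delivered: 1030 g × 0.583 = 600.5 g as Cl₂.
Concentration rise: 600.5 g / 730,505 L = 0.822 mg/L = 0.82 ppm.
Final FC: 2.7 + 0.82 = 3.52 ppm.

3.52 ppm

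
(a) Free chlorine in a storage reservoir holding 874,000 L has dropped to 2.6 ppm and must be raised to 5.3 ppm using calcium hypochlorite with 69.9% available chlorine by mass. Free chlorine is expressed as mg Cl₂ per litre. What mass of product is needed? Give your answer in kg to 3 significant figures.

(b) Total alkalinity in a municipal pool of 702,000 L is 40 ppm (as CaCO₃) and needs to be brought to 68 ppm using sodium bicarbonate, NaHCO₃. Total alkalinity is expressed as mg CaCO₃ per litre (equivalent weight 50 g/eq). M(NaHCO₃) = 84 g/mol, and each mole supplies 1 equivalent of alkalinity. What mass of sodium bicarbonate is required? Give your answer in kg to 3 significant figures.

(a) Chlorine deficit: 5.3 − 2.6 = 2.7 ppm = 2.7 mg/L as Cl₂.
(a) Cl₂ equivalent needed: 2.7 mg/L × 874,000 L = 2,360,000 mg = 2360 g.
(a) Product at 69.9% available chlorine: 2360 / 0.699 = 3376 g.

(b) Alkalinity to add: (68 − 40) = 28 mg/L as CaCO₃ × 702,000 L = 19,660 g as CaCO₃.
(b) Equivalents: 19,660 g ÷ 50 g/eq = 393.1 eq.
(b) NaHCO₃ supplies 1 eq per mole → 393.1 mol.
(b) Mass: 393.1 mol × 84 g/mol = 33,020 g.

(a) 3.38 kg; (b) 33.0 kg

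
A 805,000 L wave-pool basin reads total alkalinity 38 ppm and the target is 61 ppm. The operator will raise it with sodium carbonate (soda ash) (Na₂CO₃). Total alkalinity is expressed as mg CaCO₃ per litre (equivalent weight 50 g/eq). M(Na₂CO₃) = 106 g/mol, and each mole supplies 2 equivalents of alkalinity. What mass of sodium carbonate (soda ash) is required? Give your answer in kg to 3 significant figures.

Alkalinity to add: (61 − 38) = 23 mg/L as CaCO₃ × 805,000 L = 18,520 g as CaCO₃.
Equivalents: 18,520 g ÷ 50 g/eq = 370.3 eq.
Each mole of Na₂CO₃ supplies 2 eq, so 370.3 / 2 = 185.2 mol.
Mass: 185.2 mol × 106 g/mol = 19,630 g.

19.6 kg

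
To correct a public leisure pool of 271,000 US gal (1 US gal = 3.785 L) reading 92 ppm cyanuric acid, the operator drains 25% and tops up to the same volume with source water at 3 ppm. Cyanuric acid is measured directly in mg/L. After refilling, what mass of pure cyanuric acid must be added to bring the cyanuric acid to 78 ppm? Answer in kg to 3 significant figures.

Volume: 271,000 US gal × 3.785 L/gal = 1,025,735 L.
After draining 25% and refilling: 92 × 0.75 + 3 × 0.25 = 69.75 ppm.
Deficit to target: 78 − 69.75 = 8.25 mg/L.
Mass: 8.25 mg/L × 1,025,735 L = 8462 g cyanuric acid.

8.46 kg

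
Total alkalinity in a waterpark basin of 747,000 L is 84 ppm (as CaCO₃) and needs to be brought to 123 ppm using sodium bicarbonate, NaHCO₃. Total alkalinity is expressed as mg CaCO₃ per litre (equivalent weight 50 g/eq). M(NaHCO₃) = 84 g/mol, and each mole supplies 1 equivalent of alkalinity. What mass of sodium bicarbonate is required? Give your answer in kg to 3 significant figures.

Alkalinity to add: (123 − 84) = 39 mg/L as CaCO₃ × 747,000 L = 29,130 g as CaCO₃.
Equivalents: 29,130 g ÷ 50 g/eq = 582.7 eq.
NaHCO₃ supplies 1 eq per mole → 582.7 mol.
Mass: 582.7 mol × 84 g/mol = 48,940 g.

48.9 kg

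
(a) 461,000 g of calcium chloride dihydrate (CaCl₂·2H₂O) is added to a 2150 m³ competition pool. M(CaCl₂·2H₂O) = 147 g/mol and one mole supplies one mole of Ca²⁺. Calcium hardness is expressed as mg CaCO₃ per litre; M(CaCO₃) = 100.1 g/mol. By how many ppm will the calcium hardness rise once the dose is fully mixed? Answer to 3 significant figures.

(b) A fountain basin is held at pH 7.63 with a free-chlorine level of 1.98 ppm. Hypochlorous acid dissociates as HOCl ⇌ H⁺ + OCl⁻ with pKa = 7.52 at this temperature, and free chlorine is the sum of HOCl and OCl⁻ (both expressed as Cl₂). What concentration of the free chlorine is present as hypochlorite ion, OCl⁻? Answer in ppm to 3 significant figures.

(a) 146 ppm; (b) 1.11 ppm

(a) Volume: 2150 m³ = 2,150,000 L.
(a) Moles of Ca²⁺: 461,000 g ÷ 147 g/mol = 3136 mol.
(a) As CaCO₃: 3136 mol × 100.1 g/mol = 313,900 g.
(a) Rise: 313,900 g / 2,150,000 L × 1000 = 146 mg/L.

(b) [OCl⁻]/[HOCl] = 10^(pH − pKa) = 10^(7.63 − 7.52) = 10^0.11 = 1.288.
(b) Fraction as HOCl = 1 / (1 + 1.288) = 0.437.
(b) OCl⁻ = (1 − 0.437) × 1.98 ppm = 1.115 ppm.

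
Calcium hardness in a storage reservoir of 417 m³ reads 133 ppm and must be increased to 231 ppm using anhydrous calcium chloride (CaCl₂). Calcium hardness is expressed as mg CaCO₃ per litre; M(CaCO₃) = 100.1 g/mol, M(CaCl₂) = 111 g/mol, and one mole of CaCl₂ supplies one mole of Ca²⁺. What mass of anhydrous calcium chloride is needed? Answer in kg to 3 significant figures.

45.3 kg

Volume: 417 m³ = 417,000 L.
Hardness to add: (231 − 133) = 98 mg/L as CaCO₃ × 417,000 L = 40,870 g as CaCO₃.
Moles of Ca²⁺ (1 mol Ca²⁺ ≡ 1 mol CaCO₃): 40,870 / 100.1 g/mol = 408.3 mol.
Mass of CaCl₂: 408.3 × 111 = 45,320 g.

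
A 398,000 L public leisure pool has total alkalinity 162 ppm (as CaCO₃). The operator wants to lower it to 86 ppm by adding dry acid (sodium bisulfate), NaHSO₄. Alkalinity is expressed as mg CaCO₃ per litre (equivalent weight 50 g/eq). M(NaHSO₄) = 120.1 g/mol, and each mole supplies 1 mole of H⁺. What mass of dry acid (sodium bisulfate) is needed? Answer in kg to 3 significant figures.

72.7 kg

Alkalinity to neutralize: (162 − 86) = 76 mg/L as CaCO₃ × 398,000 L = 30,250 g as CaCO₃.
Equivalents of H⁺ required: 30,250 ÷ 50 g/eq = 605 eq = 605 mol NaHSO₄.
Mass of NaHSO₄: 605 × 120.1 = 72,660 g.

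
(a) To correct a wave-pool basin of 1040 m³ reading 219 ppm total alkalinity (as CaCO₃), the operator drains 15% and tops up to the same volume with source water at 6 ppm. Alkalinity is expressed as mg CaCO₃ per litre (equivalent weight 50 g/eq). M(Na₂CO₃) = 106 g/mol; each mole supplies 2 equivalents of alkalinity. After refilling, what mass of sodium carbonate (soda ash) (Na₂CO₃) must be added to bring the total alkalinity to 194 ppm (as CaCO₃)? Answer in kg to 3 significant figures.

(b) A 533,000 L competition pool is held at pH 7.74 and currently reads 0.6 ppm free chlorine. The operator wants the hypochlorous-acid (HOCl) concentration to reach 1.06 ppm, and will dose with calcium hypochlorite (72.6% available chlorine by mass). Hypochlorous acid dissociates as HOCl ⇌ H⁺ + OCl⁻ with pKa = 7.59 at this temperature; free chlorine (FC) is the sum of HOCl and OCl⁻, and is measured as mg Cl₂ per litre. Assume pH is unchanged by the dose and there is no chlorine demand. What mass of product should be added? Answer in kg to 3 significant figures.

(a) Volume: 1040 m³ = 1,040,000 L.
(a) After draining 15% and refilling: 219 × 0.85 + 6 × 0.15 = 187.05 ppm.
(a) Deficit to target: 194 − 187.05 = 6.95 mg/L.
(a) As CaCO₃: 6.95 mg/L × 1,040,000 L = 7228 g; ÷ 50 g/eq ÷ 2 = 72.28 mol Na₂CO₃.
(a) Mass: 72.28 × 106 = 7662 g.

(b) [OCl⁻]/[HOCl] = 10^(pH − pKa) = 10^(7.74 − 7.59) = 1.413; fraction as HOCl = 1/(1 + 1.413) = 0.4145.
(b) Free chlorine required for 1.06 ppm HOCl: 1.06 / 0.4145 = 2.557 ppm.
(b) FC to add: 2.557 − 0.6 = 1.957 mg/L as Cl₂.
(b) Cl₂ equivalent: 1.957 mg/L × 533,000 L = 1043 g.
(b) Product at 72.6% available Cl: 1043 / 0.726 = 1437 g.

(a) 7.66 kg; (b) 1.44 kg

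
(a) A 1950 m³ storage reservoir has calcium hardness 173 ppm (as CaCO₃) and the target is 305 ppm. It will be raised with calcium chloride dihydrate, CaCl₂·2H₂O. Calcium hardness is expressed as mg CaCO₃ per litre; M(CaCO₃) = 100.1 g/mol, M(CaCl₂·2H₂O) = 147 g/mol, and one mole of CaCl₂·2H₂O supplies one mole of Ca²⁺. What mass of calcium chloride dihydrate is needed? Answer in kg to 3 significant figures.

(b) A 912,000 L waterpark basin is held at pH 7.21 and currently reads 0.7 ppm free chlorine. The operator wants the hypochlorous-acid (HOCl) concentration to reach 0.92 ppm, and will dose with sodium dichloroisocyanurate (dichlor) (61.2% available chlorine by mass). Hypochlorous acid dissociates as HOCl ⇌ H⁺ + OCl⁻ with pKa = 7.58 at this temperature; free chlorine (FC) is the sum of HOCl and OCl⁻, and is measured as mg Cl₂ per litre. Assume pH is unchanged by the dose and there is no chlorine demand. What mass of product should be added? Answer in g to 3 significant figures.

(a) 378 kg; (b) 913 g

(a) Volume: 1950 m³ = 1,950,000 L.
(a) Hardness to add: (305 − 173) = 132 mg/L as CaCO₃ × 1,950,000 L = 257,400 g as CaCO₃.
(a) Moles of Ca²⁺ (1 mol Ca²⁺ ≡ 1 mol CaCO₃): 257,400 / 100.1 g/mol = 2571 mol.
(a) Mass of CaCl₂·2H₂O: 2571 × 147 = 378,000 g.

(b) [OCl⁻]/[HOCl] = 10^(pH − pKa) = 10^(7.21 − 7.58) = 0.4266; fraction as HOCl = 1/(1 + 0.4266) = 0.701.
(b) Free chlorine required for 0.92 ppm HOCl: 0.92 / 0.701 = 1.312 ppm.
(b) FC to add: 1.312 − 0.7 = 0.6125 mg/L as Cl₂.
(b) Cl₂ equivalent: 0.6125 mg/L × 912,000 L = 558.6 g.
(b) Product at 61.2% available Cl: 558.6 / 0.612 = 912.7 g.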